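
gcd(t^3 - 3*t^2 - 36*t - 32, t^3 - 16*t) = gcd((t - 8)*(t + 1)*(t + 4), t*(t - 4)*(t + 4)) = t + 4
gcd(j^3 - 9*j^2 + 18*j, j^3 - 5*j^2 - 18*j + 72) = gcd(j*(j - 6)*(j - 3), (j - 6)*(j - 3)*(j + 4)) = j^2 - 9*j + 18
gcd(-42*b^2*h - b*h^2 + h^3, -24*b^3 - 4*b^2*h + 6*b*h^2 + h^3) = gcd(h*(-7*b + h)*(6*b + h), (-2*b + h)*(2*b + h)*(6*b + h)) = 6*b + h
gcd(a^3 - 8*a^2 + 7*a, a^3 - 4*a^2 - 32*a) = a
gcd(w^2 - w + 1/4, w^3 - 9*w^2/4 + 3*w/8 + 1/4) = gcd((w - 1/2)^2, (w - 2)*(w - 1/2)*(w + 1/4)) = w - 1/2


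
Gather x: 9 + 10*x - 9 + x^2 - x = x^2 + 9*x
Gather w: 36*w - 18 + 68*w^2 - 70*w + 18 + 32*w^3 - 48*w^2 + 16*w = 32*w^3 + 20*w^2 - 18*w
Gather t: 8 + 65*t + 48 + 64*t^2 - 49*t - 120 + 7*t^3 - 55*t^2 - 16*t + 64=7*t^3 + 9*t^2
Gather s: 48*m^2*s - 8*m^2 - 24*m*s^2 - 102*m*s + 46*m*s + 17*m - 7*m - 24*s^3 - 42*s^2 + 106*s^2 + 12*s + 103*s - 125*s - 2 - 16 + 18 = -8*m^2 + 10*m - 24*s^3 + s^2*(64 - 24*m) + s*(48*m^2 - 56*m - 10)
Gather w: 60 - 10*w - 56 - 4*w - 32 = -14*w - 28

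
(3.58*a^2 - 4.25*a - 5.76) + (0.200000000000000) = 3.58*a^2 - 4.25*a - 5.56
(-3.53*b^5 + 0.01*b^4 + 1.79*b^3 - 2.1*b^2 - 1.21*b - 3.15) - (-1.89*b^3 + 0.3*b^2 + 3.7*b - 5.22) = -3.53*b^5 + 0.01*b^4 + 3.68*b^3 - 2.4*b^2 - 4.91*b + 2.07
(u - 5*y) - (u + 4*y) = -9*y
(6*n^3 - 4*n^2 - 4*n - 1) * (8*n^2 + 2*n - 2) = 48*n^5 - 20*n^4 - 52*n^3 - 8*n^2 + 6*n + 2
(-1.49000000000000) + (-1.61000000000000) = -3.10000000000000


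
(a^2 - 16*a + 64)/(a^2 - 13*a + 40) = (a - 8)/(a - 5)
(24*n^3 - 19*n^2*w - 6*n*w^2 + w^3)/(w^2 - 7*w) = (24*n^3 - 19*n^2*w - 6*n*w^2 + w^3)/(w*(w - 7))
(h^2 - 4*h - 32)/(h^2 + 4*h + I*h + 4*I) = (h - 8)/(h + I)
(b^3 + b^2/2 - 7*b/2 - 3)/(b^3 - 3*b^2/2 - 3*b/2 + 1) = (2*b + 3)/(2*b - 1)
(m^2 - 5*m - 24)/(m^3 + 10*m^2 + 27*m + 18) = (m - 8)/(m^2 + 7*m + 6)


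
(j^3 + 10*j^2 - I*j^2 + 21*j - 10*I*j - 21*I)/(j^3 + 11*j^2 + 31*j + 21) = (j - I)/(j + 1)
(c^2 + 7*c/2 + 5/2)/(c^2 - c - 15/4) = 2*(2*c^2 + 7*c + 5)/(4*c^2 - 4*c - 15)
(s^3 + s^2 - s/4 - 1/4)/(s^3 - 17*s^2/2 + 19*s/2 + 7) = (2*s^2 + s - 1)/(2*(s^2 - 9*s + 14))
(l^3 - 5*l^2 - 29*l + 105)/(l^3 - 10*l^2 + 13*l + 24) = (l^2 - 2*l - 35)/(l^2 - 7*l - 8)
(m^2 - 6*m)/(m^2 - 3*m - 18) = m/(m + 3)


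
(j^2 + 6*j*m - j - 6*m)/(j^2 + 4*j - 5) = (j + 6*m)/(j + 5)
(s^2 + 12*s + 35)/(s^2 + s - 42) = (s + 5)/(s - 6)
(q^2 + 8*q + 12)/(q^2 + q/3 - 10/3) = 3*(q + 6)/(3*q - 5)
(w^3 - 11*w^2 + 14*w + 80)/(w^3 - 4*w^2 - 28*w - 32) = (w - 5)/(w + 2)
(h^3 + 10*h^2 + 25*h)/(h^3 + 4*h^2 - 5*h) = (h + 5)/(h - 1)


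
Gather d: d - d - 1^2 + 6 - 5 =0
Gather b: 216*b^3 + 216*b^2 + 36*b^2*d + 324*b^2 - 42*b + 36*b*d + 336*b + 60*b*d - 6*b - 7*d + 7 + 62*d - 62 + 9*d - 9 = 216*b^3 + b^2*(36*d + 540) + b*(96*d + 288) + 64*d - 64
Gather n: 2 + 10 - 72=-60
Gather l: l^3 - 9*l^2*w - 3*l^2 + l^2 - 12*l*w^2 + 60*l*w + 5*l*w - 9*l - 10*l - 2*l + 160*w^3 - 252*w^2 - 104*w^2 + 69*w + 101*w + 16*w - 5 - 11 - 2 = l^3 + l^2*(-9*w - 2) + l*(-12*w^2 + 65*w - 21) + 160*w^3 - 356*w^2 + 186*w - 18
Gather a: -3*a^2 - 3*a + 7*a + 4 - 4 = -3*a^2 + 4*a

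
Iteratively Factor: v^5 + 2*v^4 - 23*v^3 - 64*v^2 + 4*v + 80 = (v + 2)*(v^4 - 23*v^2 - 18*v + 40) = (v - 1)*(v + 2)*(v^3 + v^2 - 22*v - 40) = (v - 1)*(v + 2)^2*(v^2 - v - 20) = (v - 1)*(v + 2)^2*(v + 4)*(v - 5)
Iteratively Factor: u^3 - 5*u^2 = (u)*(u^2 - 5*u) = u*(u - 5)*(u)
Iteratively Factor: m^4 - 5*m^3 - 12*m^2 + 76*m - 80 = (m + 4)*(m^3 - 9*m^2 + 24*m - 20) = (m - 5)*(m + 4)*(m^2 - 4*m + 4) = (m - 5)*(m - 2)*(m + 4)*(m - 2)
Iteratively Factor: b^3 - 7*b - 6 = (b - 3)*(b^2 + 3*b + 2) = (b - 3)*(b + 2)*(b + 1)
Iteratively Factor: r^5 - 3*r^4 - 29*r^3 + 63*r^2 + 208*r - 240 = (r - 5)*(r^4 + 2*r^3 - 19*r^2 - 32*r + 48) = (r - 5)*(r + 3)*(r^3 - r^2 - 16*r + 16) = (r - 5)*(r - 1)*(r + 3)*(r^2 - 16) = (r - 5)*(r - 4)*(r - 1)*(r + 3)*(r + 4)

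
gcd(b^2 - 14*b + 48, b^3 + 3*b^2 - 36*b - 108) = b - 6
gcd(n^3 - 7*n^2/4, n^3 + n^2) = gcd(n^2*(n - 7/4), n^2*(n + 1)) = n^2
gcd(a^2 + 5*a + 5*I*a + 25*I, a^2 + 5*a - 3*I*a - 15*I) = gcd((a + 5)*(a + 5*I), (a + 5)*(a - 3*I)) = a + 5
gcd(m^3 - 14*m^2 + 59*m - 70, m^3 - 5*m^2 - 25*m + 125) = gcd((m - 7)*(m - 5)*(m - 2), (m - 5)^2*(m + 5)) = m - 5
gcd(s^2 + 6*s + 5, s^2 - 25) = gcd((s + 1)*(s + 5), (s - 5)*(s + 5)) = s + 5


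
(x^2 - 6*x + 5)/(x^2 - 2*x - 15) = (x - 1)/(x + 3)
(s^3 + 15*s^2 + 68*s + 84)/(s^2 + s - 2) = (s^2 + 13*s + 42)/(s - 1)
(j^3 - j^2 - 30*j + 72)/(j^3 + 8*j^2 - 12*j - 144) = (j - 3)/(j + 6)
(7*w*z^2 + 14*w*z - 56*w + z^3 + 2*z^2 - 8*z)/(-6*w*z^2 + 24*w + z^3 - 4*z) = (7*w*z + 28*w + z^2 + 4*z)/(-6*w*z - 12*w + z^2 + 2*z)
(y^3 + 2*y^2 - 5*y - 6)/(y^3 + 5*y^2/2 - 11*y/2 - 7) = 2*(y + 3)/(2*y + 7)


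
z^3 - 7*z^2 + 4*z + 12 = (z - 6)*(z - 2)*(z + 1)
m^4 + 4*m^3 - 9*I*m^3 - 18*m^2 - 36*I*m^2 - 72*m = m*(m + 4)*(m - 6*I)*(m - 3*I)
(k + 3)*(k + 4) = k^2 + 7*k + 12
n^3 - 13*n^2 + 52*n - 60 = (n - 6)*(n - 5)*(n - 2)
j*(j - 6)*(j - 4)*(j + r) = j^4 + j^3*r - 10*j^3 - 10*j^2*r + 24*j^2 + 24*j*r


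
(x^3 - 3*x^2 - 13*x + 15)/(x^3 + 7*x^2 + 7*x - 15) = (x - 5)/(x + 5)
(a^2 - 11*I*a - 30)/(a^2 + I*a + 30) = (a - 6*I)/(a + 6*I)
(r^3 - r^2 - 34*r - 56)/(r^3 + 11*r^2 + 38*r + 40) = (r - 7)/(r + 5)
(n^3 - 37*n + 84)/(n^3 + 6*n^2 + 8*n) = (n^3 - 37*n + 84)/(n*(n^2 + 6*n + 8))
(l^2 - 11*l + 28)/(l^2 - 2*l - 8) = (l - 7)/(l + 2)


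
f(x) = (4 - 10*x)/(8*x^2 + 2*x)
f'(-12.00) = 0.01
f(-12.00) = 0.11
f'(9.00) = 0.01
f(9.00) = -0.13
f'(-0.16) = 323.11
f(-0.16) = -48.61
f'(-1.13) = 2.63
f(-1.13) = 1.92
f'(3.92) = 0.06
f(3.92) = -0.27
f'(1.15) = 0.15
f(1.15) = -0.58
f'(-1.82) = 0.71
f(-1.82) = 0.97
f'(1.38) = 0.17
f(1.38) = -0.54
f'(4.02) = 0.05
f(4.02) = -0.26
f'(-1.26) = 1.93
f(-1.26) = 1.63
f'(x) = (4 - 10*x)*(-16*x - 2)/(8*x^2 + 2*x)^2 - 10/(8*x^2 + 2*x)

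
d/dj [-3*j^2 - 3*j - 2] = -6*j - 3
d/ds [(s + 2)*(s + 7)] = 2*s + 9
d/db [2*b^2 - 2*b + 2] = 4*b - 2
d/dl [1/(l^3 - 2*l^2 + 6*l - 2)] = (-3*l^2 + 4*l - 6)/(l^3 - 2*l^2 + 6*l - 2)^2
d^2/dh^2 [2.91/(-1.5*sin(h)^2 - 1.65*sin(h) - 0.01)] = (26.19*sin(h)^4 + 21.60675*sin(h)^3 - 31.537125*sin(h)^2 - 43.261515*sin(h) - 15.75765)/(1.5*sin(h)^2 + 1.65*sin(h) + 0.01)^3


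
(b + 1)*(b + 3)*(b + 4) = b^3 + 8*b^2 + 19*b + 12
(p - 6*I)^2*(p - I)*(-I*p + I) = -I*p^4 - 13*p^3 + I*p^3 + 13*p^2 + 48*I*p^2 + 36*p - 48*I*p - 36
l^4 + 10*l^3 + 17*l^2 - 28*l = l*(l - 1)*(l + 4)*(l + 7)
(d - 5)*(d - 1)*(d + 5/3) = d^3 - 13*d^2/3 - 5*d + 25/3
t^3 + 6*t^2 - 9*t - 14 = (t - 2)*(t + 1)*(t + 7)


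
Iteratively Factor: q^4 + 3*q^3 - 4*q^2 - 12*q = (q + 3)*(q^3 - 4*q) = (q + 2)*(q + 3)*(q^2 - 2*q) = q*(q + 2)*(q + 3)*(q - 2)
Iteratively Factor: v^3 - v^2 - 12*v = (v)*(v^2 - v - 12) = v*(v + 3)*(v - 4)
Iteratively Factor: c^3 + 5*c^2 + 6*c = (c)*(c^2 + 5*c + 6) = c*(c + 3)*(c + 2)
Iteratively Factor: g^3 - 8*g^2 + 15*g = (g)*(g^2 - 8*g + 15) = g*(g - 3)*(g - 5)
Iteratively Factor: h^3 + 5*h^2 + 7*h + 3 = (h + 3)*(h^2 + 2*h + 1) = (h + 1)*(h + 3)*(h + 1)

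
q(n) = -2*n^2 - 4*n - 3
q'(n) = -4*n - 4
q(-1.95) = -2.80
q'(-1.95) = 3.80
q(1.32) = -11.76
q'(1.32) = -9.28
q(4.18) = -54.66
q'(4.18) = -20.72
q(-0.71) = -1.17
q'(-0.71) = -1.16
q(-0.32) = -1.92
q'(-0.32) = -2.72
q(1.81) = -16.79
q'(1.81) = -11.24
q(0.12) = -3.51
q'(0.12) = -4.48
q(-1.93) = -2.73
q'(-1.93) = 3.72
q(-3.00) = -9.00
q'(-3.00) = 8.00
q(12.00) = -339.00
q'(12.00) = -52.00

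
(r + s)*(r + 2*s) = r^2 + 3*r*s + 2*s^2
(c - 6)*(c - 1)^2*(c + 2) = c^4 - 6*c^3 - 3*c^2 + 20*c - 12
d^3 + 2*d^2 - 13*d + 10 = (d - 2)*(d - 1)*(d + 5)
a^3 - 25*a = a*(a - 5)*(a + 5)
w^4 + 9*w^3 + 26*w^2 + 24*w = w*(w + 2)*(w + 3)*(w + 4)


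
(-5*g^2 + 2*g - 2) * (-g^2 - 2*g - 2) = 5*g^4 + 8*g^3 + 8*g^2 + 4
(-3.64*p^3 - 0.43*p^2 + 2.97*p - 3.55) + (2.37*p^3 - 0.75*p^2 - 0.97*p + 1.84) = -1.27*p^3 - 1.18*p^2 + 2.0*p - 1.71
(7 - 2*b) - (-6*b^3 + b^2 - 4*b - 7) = 6*b^3 - b^2 + 2*b + 14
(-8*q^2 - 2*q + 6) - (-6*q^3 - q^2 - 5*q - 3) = 6*q^3 - 7*q^2 + 3*q + 9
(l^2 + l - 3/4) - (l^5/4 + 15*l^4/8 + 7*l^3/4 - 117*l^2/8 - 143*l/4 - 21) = -l^5/4 - 15*l^4/8 - 7*l^3/4 + 125*l^2/8 + 147*l/4 + 81/4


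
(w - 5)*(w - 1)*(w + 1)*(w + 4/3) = w^4 - 11*w^3/3 - 23*w^2/3 + 11*w/3 + 20/3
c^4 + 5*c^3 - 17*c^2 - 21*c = c*(c - 3)*(c + 1)*(c + 7)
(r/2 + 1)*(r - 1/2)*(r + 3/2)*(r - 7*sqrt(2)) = r^4/2 - 7*sqrt(2)*r^3/2 + 3*r^3/2 - 21*sqrt(2)*r^2/2 + 5*r^2/8 - 35*sqrt(2)*r/8 - 3*r/4 + 21*sqrt(2)/4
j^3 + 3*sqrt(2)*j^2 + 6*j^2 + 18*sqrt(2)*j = j*(j + 6)*(j + 3*sqrt(2))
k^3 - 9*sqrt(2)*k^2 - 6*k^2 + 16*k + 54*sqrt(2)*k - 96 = (k - 6)*(k - 8*sqrt(2))*(k - sqrt(2))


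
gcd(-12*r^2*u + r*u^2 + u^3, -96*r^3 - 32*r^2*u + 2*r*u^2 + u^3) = 4*r + u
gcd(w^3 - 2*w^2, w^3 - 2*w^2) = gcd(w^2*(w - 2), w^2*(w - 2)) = w^3 - 2*w^2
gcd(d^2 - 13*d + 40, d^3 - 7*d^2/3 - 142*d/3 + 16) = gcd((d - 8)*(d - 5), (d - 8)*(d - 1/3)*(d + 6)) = d - 8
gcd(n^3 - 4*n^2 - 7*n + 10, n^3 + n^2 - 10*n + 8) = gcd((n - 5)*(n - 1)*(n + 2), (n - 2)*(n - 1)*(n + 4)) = n - 1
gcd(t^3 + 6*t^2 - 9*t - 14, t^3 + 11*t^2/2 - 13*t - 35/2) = t^2 + 8*t + 7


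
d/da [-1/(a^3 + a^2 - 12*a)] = (3*a^2 + 2*a - 12)/(a^2*(a^2 + a - 12)^2)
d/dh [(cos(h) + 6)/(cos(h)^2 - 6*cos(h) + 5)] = (cos(h)^2 + 12*cos(h) - 41)*sin(h)/(cos(h)^2 - 6*cos(h) + 5)^2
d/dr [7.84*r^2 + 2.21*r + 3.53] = 15.68*r + 2.21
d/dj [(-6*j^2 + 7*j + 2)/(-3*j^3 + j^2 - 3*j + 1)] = (-18*j^4 + 42*j^3 + 29*j^2 - 16*j + 13)/(9*j^6 - 6*j^5 + 19*j^4 - 12*j^3 + 11*j^2 - 6*j + 1)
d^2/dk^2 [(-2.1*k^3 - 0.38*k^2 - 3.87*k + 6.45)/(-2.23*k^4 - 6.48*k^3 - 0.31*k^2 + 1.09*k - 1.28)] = (20.88618*k^9 + 11.3382119999999*k^8 + 255.178008*k^7 + 347.677604*k^6 - 1848.864774*k^5 - 3446.178612*k^4 - 350.659622*k^3 + 86.88117*k^2 + 345.500154*k + 1.836262)/(11.089567*k^12 + 96.673176*k^11 + 285.540573*k^10 + 282.714153*k^9 - 35.715699*k^8 - 28.982454*k^7 + 161.392948*k^6 + 19.542225*k^5 - 41.810523*k^4 + 27.960395*k^3 + 6.086016*k^2 - 5.357568*k + 2.097152)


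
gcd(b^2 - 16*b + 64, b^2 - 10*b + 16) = b - 8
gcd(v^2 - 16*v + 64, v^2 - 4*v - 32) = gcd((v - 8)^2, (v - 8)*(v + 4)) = v - 8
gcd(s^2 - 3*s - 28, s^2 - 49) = s - 7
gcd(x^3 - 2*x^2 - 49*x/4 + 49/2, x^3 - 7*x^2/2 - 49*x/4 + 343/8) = x^2 - 49/4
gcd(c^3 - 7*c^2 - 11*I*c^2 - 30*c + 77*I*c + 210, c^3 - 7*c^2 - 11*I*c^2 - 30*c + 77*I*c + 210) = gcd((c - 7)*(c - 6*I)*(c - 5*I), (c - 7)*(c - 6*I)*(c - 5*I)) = c^3 + c^2*(-7 - 11*I) + c*(-30 + 77*I) + 210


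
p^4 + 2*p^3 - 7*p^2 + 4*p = p*(p - 1)^2*(p + 4)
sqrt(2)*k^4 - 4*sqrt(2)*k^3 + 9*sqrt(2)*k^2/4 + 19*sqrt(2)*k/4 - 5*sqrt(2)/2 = (k - 5/2)*(k - 2)*(k - 1/2)*(sqrt(2)*k + sqrt(2))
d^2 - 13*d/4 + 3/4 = (d - 3)*(d - 1/4)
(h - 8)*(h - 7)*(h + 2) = h^3 - 13*h^2 + 26*h + 112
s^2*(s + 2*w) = s^3 + 2*s^2*w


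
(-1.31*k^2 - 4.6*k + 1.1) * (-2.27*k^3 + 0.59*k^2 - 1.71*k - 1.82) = 2.9737*k^5 + 9.6691*k^4 - 2.9709*k^3 + 10.8992*k^2 + 6.491*k - 2.002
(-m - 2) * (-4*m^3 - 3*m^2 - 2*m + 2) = 4*m^4 + 11*m^3 + 8*m^2 + 2*m - 4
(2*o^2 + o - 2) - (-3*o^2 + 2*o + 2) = 5*o^2 - o - 4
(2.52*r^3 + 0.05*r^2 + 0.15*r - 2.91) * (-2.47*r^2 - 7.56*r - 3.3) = -6.2244*r^5 - 19.1747*r^4 - 9.0645*r^3 + 5.8887*r^2 + 21.5046*r + 9.603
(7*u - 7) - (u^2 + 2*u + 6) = -u^2 + 5*u - 13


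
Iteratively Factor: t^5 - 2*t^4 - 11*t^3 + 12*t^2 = (t)*(t^4 - 2*t^3 - 11*t^2 + 12*t) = t*(t - 4)*(t^3 + 2*t^2 - 3*t) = t*(t - 4)*(t - 1)*(t^2 + 3*t) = t*(t - 4)*(t - 1)*(t + 3)*(t)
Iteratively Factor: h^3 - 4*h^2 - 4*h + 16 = (h - 2)*(h^2 - 2*h - 8) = (h - 4)*(h - 2)*(h + 2)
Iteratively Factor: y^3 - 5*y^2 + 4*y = (y)*(y^2 - 5*y + 4) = y*(y - 4)*(y - 1)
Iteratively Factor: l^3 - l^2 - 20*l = (l)*(l^2 - l - 20) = l*(l + 4)*(l - 5)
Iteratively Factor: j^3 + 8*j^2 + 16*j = (j + 4)*(j^2 + 4*j) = (j + 4)^2*(j)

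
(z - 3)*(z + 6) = z^2 + 3*z - 18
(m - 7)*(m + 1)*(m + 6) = m^3 - 43*m - 42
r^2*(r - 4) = r^3 - 4*r^2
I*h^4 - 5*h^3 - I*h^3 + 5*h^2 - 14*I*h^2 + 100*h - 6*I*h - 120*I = (h - 5)*(h + 4)*(h + 6*I)*(I*h + 1)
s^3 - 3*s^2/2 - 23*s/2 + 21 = (s - 3)*(s - 2)*(s + 7/2)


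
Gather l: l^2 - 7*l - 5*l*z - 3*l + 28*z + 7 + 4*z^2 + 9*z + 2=l^2 + l*(-5*z - 10) + 4*z^2 + 37*z + 9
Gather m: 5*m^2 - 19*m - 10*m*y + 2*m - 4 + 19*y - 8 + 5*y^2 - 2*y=5*m^2 + m*(-10*y - 17) + 5*y^2 + 17*y - 12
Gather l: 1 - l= 1 - l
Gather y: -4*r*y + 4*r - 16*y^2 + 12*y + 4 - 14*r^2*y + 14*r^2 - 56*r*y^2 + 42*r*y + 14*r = 14*r^2 + 18*r + y^2*(-56*r - 16) + y*(-14*r^2 + 38*r + 12) + 4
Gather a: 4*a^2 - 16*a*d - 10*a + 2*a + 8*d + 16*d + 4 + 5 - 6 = 4*a^2 + a*(-16*d - 8) + 24*d + 3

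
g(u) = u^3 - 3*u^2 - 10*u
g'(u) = 3*u^2 - 6*u - 10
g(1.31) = -16.00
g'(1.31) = -12.71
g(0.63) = -7.24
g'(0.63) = -12.59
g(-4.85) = -136.15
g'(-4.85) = 89.67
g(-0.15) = 1.43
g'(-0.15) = -9.03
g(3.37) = -29.50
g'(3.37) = 3.85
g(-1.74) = 3.05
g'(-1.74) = 9.52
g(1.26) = -15.36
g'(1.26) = -12.80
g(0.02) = -0.20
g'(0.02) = -10.12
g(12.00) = 1176.00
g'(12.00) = 350.00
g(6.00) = 48.00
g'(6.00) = 62.00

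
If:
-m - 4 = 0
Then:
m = -4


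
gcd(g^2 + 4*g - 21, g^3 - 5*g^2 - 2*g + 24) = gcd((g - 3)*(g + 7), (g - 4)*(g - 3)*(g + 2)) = g - 3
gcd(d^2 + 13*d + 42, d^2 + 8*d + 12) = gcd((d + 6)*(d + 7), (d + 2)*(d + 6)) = d + 6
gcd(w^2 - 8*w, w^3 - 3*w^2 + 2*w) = w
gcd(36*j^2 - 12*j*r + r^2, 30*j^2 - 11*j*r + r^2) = -6*j + r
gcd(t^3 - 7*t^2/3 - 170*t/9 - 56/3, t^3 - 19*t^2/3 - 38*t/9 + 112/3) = t^2 - 11*t/3 - 14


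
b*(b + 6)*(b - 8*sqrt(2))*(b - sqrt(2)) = b^4 - 9*sqrt(2)*b^3 + 6*b^3 - 54*sqrt(2)*b^2 + 16*b^2 + 96*b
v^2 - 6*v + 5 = (v - 5)*(v - 1)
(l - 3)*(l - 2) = l^2 - 5*l + 6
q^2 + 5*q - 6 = (q - 1)*(q + 6)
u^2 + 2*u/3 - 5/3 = (u - 1)*(u + 5/3)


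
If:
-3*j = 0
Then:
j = 0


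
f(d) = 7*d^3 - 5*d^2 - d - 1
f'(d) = 21*d^2 - 10*d - 1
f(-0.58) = -3.47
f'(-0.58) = 11.86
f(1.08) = 0.91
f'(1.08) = 12.69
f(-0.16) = -1.00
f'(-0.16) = 1.14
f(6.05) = 1360.05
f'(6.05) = 707.15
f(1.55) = 11.50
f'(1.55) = 33.95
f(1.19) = 2.53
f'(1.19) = 16.84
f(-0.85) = -8.06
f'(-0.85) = 22.67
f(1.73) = 18.55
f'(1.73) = 44.55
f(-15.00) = -24736.00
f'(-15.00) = 4874.00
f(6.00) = 1325.00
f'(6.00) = 695.00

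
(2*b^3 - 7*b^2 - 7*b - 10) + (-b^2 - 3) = 2*b^3 - 8*b^2 - 7*b - 13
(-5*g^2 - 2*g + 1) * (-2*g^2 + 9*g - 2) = 10*g^4 - 41*g^3 - 10*g^2 + 13*g - 2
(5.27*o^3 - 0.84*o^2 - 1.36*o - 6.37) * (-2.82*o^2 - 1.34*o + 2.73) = -14.8614*o^5 - 4.693*o^4 + 19.3479*o^3 + 17.4926*o^2 + 4.823*o - 17.3901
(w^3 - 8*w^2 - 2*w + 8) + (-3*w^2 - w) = w^3 - 11*w^2 - 3*w + 8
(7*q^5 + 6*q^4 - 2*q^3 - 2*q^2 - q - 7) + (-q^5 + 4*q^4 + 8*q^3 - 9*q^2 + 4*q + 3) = 6*q^5 + 10*q^4 + 6*q^3 - 11*q^2 + 3*q - 4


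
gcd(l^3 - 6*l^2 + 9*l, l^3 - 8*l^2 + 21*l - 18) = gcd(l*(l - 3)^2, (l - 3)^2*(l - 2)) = l^2 - 6*l + 9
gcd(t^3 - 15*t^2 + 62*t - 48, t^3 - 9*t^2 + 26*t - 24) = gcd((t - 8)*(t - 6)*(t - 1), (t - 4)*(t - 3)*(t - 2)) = 1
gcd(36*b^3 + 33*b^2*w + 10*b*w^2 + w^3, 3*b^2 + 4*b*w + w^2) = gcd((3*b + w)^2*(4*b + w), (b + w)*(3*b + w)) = 3*b + w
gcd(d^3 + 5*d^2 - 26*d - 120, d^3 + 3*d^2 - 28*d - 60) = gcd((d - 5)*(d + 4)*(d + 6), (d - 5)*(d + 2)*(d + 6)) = d^2 + d - 30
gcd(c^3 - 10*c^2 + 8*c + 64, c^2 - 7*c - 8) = c - 8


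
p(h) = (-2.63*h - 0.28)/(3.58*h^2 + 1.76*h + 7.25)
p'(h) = (-7.16*h - 1.76)*(-2.63*h - 0.28)/(3.58*h^2 + 1.76*h + 7.25)^2 - 2.63/(3.58*h^2 + 1.76*h + 7.25) = (9.4154*h^2 + 2.0048*h - 18.5747)/(12.8164*h^4 + 12.6016*h^3 + 55.0076*h^2 + 25.52*h + 52.5625)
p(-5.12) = 0.14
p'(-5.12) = 0.03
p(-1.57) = 0.29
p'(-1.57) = 0.01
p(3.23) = -0.17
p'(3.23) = 0.03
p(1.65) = -0.23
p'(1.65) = 0.03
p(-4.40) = 0.16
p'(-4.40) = 0.03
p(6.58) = -0.10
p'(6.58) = 0.01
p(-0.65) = 0.19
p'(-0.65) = -0.27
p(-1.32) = 0.29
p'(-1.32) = -0.04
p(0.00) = -0.04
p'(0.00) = -0.35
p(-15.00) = 0.05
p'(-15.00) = 0.00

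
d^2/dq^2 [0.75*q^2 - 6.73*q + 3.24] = 1.50000000000000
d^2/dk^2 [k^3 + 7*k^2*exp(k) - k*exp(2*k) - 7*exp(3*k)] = 7*k^2*exp(k) - 4*k*exp(2*k) + 28*k*exp(k) + 6*k - 63*exp(3*k) - 4*exp(2*k) + 14*exp(k)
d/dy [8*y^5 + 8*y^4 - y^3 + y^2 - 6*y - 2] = 40*y^4 + 32*y^3 - 3*y^2 + 2*y - 6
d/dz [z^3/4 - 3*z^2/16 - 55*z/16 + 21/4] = 3*z^2/4 - 3*z/8 - 55/16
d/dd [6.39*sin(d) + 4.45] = 6.39*cos(d)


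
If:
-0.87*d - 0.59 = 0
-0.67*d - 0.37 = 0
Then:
No Solution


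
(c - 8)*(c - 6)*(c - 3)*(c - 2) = c^4 - 19*c^3 + 124*c^2 - 324*c + 288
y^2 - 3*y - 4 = (y - 4)*(y + 1)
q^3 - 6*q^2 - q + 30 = (q - 5)*(q - 3)*(q + 2)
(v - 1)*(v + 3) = v^2 + 2*v - 3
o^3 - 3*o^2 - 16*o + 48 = (o - 4)*(o - 3)*(o + 4)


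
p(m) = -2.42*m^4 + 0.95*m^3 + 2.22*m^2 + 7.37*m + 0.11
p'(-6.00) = 2174.21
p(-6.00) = -3305.71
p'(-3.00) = 281.06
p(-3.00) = -223.69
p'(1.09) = 3.06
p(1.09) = 8.60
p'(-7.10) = 3584.09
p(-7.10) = -6429.95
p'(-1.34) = 29.83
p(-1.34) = -15.87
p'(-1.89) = 74.51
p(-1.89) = -43.18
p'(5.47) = -1467.37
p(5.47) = -1904.20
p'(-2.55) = 175.09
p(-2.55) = -122.32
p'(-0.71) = 9.12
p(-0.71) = -4.96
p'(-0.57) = 7.56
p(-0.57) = -3.80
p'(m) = -9.68*m^3 + 2.85*m^2 + 4.44*m + 7.37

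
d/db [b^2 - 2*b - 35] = 2*b - 2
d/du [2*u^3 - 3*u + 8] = 6*u^2 - 3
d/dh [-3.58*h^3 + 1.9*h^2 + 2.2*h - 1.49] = -10.74*h^2 + 3.8*h + 2.2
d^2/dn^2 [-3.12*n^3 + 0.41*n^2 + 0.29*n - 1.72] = 0.82 - 18.72*n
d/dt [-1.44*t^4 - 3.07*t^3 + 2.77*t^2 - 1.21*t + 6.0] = -5.76*t^3 - 9.21*t^2 + 5.54*t - 1.21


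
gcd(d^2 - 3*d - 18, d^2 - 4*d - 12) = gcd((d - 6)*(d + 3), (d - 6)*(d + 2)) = d - 6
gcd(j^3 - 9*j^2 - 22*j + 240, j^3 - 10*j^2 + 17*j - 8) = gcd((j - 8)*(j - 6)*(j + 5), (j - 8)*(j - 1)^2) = j - 8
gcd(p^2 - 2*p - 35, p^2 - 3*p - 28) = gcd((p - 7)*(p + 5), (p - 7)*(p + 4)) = p - 7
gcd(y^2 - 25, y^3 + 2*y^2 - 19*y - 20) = y + 5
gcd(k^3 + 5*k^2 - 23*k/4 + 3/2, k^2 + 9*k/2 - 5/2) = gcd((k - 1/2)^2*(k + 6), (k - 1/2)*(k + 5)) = k - 1/2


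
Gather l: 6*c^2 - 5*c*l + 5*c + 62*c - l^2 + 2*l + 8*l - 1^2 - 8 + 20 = 6*c^2 + 67*c - l^2 + l*(10 - 5*c) + 11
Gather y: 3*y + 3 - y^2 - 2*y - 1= -y^2 + y + 2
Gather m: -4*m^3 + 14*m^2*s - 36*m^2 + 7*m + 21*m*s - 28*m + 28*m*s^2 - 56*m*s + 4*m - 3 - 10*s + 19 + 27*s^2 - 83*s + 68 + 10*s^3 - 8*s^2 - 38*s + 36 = -4*m^3 + m^2*(14*s - 36) + m*(28*s^2 - 35*s - 17) + 10*s^3 + 19*s^2 - 131*s + 120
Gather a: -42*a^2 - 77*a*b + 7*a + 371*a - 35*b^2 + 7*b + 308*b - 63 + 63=-42*a^2 + a*(378 - 77*b) - 35*b^2 + 315*b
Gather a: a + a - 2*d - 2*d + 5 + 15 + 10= 2*a - 4*d + 30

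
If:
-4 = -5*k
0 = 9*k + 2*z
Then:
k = 4/5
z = -18/5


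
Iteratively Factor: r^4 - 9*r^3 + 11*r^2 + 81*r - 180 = (r + 3)*(r^3 - 12*r^2 + 47*r - 60) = (r - 4)*(r + 3)*(r^2 - 8*r + 15) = (r - 4)*(r - 3)*(r + 3)*(r - 5)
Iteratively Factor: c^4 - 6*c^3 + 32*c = (c - 4)*(c^3 - 2*c^2 - 8*c) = (c - 4)*(c + 2)*(c^2 - 4*c) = c*(c - 4)*(c + 2)*(c - 4)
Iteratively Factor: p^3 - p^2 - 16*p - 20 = (p + 2)*(p^2 - 3*p - 10) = (p - 5)*(p + 2)*(p + 2)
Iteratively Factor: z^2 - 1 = (z + 1)*(z - 1)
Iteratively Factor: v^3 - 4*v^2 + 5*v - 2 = (v - 1)*(v^2 - 3*v + 2) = (v - 2)*(v - 1)*(v - 1)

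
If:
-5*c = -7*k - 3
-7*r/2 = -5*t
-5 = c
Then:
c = -5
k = -4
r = 10*t/7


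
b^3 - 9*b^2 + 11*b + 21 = (b - 7)*(b - 3)*(b + 1)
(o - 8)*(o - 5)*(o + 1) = o^3 - 12*o^2 + 27*o + 40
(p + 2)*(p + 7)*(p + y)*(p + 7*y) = p^4 + 8*p^3*y + 9*p^3 + 7*p^2*y^2 + 72*p^2*y + 14*p^2 + 63*p*y^2 + 112*p*y + 98*y^2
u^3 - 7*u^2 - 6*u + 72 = (u - 6)*(u - 4)*(u + 3)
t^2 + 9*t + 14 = (t + 2)*(t + 7)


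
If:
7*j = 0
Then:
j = 0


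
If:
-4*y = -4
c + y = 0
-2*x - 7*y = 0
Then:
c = -1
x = -7/2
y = 1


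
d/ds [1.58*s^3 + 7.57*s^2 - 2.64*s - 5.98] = 4.74*s^2 + 15.14*s - 2.64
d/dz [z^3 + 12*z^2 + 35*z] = 3*z^2 + 24*z + 35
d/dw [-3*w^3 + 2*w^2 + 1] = w*(4 - 9*w)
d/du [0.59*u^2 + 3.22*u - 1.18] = 1.18*u + 3.22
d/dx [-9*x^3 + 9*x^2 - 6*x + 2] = -27*x^2 + 18*x - 6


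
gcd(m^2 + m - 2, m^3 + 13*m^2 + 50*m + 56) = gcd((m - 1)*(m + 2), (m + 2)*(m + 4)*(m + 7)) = m + 2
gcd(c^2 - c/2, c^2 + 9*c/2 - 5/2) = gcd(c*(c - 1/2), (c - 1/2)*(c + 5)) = c - 1/2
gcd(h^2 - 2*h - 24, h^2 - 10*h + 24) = h - 6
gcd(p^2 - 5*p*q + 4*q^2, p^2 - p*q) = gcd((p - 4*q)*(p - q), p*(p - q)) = p - q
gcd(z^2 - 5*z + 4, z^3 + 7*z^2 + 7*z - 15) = z - 1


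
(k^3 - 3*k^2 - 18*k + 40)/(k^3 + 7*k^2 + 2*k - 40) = (k - 5)/(k + 5)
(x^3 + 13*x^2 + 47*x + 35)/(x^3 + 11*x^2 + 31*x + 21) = (x + 5)/(x + 3)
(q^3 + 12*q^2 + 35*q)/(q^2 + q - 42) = q*(q + 5)/(q - 6)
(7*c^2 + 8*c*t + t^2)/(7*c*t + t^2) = (c + t)/t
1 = 1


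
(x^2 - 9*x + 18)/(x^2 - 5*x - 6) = (x - 3)/(x + 1)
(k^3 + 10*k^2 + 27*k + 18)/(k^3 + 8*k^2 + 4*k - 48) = (k^2 + 4*k + 3)/(k^2 + 2*k - 8)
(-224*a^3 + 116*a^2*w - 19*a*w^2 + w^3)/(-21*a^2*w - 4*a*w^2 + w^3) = (32*a^2 - 12*a*w + w^2)/(w*(3*a + w))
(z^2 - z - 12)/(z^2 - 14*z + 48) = (z^2 - z - 12)/(z^2 - 14*z + 48)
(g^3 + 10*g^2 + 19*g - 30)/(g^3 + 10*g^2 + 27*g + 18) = (g^2 + 4*g - 5)/(g^2 + 4*g + 3)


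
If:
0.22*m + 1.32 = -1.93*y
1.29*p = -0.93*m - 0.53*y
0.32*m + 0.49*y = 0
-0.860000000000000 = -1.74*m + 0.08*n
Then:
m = 1.27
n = 16.84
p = -0.57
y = -0.83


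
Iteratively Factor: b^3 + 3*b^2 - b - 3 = (b + 1)*(b^2 + 2*b - 3) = (b + 1)*(b + 3)*(b - 1)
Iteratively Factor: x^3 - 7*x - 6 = (x + 1)*(x^2 - x - 6) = (x + 1)*(x + 2)*(x - 3)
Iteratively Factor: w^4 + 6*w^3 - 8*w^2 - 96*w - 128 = (w - 4)*(w^3 + 10*w^2 + 32*w + 32) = (w - 4)*(w + 4)*(w^2 + 6*w + 8) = (w - 4)*(w + 4)^2*(w + 2)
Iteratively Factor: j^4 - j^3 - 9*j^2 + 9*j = (j - 1)*(j^3 - 9*j) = (j - 1)*(j + 3)*(j^2 - 3*j) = j*(j - 1)*(j + 3)*(j - 3)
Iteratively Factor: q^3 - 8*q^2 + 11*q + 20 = (q - 5)*(q^2 - 3*q - 4) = (q - 5)*(q + 1)*(q - 4)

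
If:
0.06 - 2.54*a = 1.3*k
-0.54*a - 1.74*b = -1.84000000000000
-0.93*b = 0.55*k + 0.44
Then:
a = 1.06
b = 0.73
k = -2.03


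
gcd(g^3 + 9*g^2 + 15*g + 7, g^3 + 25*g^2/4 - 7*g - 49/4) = g^2 + 8*g + 7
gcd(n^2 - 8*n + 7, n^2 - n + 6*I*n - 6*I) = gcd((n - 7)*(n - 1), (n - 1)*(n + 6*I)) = n - 1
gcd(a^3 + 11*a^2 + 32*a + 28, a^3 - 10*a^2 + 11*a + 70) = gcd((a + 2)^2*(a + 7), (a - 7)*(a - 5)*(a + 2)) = a + 2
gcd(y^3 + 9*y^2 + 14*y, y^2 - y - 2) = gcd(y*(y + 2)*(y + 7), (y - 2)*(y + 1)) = 1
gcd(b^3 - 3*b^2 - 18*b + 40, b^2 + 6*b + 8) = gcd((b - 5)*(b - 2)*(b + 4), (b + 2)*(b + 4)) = b + 4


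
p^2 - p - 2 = (p - 2)*(p + 1)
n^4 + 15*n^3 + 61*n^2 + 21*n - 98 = (n - 1)*(n + 2)*(n + 7)^2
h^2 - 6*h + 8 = (h - 4)*(h - 2)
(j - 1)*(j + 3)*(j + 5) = j^3 + 7*j^2 + 7*j - 15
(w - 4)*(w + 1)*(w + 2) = w^3 - w^2 - 10*w - 8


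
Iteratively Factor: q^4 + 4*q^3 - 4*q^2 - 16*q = (q - 2)*(q^3 + 6*q^2 + 8*q) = q*(q - 2)*(q^2 + 6*q + 8) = q*(q - 2)*(q + 2)*(q + 4)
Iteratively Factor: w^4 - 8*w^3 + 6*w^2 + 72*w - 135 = (w - 3)*(w^3 - 5*w^2 - 9*w + 45) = (w - 3)^2*(w^2 - 2*w - 15) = (w - 3)^2*(w + 3)*(w - 5)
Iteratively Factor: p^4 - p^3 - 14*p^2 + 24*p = (p + 4)*(p^3 - 5*p^2 + 6*p) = (p - 2)*(p + 4)*(p^2 - 3*p) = p*(p - 2)*(p + 4)*(p - 3)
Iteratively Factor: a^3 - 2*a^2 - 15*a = (a + 3)*(a^2 - 5*a) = (a - 5)*(a + 3)*(a)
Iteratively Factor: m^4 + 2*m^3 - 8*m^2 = (m)*(m^3 + 2*m^2 - 8*m) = m*(m - 2)*(m^2 + 4*m) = m*(m - 2)*(m + 4)*(m)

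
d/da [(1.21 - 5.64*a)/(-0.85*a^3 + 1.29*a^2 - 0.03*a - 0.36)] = (-9.588*a^3 + 10.3611*a^2 - 3.1218*a + 2.0667)/(0.7225*a^6 - 2.193*a^5 + 1.7151*a^4 + 0.5346*a^3 - 0.9279*a^2 + 0.0216*a + 0.1296)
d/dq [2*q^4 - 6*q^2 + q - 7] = 8*q^3 - 12*q + 1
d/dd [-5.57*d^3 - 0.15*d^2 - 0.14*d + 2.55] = -16.71*d^2 - 0.3*d - 0.14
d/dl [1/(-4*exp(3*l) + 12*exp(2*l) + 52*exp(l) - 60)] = (3*exp(2*l) - 6*exp(l) - 13)*exp(l)/(4*(exp(3*l) - 3*exp(2*l) - 13*exp(l) + 15)^2)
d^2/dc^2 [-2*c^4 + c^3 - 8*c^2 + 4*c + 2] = -24*c^2 + 6*c - 16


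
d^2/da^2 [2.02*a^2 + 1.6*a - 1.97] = 4.04000000000000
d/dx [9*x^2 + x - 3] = 18*x + 1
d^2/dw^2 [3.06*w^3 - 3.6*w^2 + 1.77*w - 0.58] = 18.36*w - 7.2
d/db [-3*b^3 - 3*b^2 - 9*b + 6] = -9*b^2 - 6*b - 9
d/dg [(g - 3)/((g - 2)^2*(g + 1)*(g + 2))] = (-3*g^3 + 8*g^2 + 13*g - 10)/(g^7 - 11*g^5 - 2*g^4 + 40*g^3 + 16*g^2 - 48*g - 32)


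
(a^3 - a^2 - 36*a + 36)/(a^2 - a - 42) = (a^2 - 7*a + 6)/(a - 7)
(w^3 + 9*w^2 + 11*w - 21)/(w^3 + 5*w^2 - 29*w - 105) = (w - 1)/(w - 5)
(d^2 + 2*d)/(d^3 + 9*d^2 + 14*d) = 1/(d + 7)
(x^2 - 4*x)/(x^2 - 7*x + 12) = x/(x - 3)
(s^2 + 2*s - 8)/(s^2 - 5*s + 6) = (s + 4)/(s - 3)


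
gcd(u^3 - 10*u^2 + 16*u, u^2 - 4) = u - 2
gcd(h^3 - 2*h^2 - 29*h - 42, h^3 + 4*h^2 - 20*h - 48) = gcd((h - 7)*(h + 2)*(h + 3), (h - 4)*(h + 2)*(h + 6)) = h + 2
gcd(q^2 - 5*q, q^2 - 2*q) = q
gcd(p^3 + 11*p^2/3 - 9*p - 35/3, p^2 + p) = p + 1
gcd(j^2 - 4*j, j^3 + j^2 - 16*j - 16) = j - 4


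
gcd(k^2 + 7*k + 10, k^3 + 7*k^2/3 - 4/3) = k + 2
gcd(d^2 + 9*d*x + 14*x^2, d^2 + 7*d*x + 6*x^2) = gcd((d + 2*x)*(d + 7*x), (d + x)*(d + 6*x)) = 1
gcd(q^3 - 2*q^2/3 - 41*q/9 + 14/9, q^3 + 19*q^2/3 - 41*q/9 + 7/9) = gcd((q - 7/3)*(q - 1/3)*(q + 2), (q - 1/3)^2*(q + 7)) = q - 1/3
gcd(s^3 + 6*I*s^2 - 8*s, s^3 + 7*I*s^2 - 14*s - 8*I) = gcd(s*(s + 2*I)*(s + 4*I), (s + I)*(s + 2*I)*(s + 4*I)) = s^2 + 6*I*s - 8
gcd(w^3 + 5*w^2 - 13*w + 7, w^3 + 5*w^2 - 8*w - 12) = 1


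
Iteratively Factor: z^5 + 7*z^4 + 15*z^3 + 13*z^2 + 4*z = (z + 1)*(z^4 + 6*z^3 + 9*z^2 + 4*z) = (z + 1)*(z + 4)*(z^3 + 2*z^2 + z) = z*(z + 1)*(z + 4)*(z^2 + 2*z + 1) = z*(z + 1)^2*(z + 4)*(z + 1)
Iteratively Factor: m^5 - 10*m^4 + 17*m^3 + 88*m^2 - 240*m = (m + 3)*(m^4 - 13*m^3 + 56*m^2 - 80*m) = (m - 5)*(m + 3)*(m^3 - 8*m^2 + 16*m) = (m - 5)*(m - 4)*(m + 3)*(m^2 - 4*m) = m*(m - 5)*(m - 4)*(m + 3)*(m - 4)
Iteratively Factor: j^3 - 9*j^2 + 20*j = (j - 5)*(j^2 - 4*j) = (j - 5)*(j - 4)*(j)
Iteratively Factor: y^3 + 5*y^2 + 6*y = (y + 2)*(y^2 + 3*y) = (y + 2)*(y + 3)*(y)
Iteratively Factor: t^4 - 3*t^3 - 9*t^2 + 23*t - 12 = (t - 4)*(t^3 + t^2 - 5*t + 3) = (t - 4)*(t - 1)*(t^2 + 2*t - 3) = (t - 4)*(t - 1)^2*(t + 3)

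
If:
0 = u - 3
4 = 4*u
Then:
No Solution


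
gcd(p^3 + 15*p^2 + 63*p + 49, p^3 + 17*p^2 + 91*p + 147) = p^2 + 14*p + 49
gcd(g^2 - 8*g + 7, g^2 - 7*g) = g - 7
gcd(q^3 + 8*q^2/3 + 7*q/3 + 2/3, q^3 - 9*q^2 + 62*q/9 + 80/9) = q + 2/3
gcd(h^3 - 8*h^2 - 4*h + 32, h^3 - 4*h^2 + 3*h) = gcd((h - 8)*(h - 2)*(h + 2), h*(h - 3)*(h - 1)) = 1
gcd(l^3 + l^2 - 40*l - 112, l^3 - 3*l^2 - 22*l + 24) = l + 4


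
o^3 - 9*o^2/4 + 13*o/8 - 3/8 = (o - 1)*(o - 3/4)*(o - 1/2)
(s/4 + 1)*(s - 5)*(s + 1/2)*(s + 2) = s^4/4 + 3*s^3/8 - 43*s^2/8 - 51*s/4 - 5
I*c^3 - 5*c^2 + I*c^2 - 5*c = c*(c + 5*I)*(I*c + I)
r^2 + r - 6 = (r - 2)*(r + 3)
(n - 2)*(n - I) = n^2 - 2*n - I*n + 2*I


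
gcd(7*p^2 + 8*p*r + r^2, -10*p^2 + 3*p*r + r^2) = 1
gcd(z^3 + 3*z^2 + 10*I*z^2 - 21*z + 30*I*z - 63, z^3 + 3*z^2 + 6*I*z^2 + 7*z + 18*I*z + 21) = z^2 + z*(3 + 7*I) + 21*I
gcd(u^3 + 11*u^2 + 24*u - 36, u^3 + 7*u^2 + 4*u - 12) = u^2 + 5*u - 6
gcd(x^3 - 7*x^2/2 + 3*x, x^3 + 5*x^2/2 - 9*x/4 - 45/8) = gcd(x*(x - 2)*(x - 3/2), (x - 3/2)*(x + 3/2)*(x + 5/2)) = x - 3/2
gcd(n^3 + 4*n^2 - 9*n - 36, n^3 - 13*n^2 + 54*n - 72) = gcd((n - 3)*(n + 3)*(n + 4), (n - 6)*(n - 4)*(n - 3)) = n - 3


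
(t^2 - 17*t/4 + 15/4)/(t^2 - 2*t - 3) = (t - 5/4)/(t + 1)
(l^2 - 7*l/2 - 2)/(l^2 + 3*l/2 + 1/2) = (l - 4)/(l + 1)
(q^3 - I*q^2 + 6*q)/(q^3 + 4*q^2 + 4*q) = (q^2 - I*q + 6)/(q^2 + 4*q + 4)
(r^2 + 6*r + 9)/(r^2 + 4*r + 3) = (r + 3)/(r + 1)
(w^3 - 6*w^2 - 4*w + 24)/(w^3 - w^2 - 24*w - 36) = (w - 2)/(w + 3)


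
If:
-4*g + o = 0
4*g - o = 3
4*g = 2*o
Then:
No Solution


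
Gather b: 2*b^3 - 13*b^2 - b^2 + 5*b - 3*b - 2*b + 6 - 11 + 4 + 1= 2*b^3 - 14*b^2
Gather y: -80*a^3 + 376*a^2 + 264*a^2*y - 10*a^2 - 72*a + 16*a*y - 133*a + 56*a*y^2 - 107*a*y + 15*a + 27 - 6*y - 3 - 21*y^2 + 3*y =-80*a^3 + 366*a^2 - 190*a + y^2*(56*a - 21) + y*(264*a^2 - 91*a - 3) + 24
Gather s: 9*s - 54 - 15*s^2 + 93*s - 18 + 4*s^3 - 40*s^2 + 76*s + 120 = 4*s^3 - 55*s^2 + 178*s + 48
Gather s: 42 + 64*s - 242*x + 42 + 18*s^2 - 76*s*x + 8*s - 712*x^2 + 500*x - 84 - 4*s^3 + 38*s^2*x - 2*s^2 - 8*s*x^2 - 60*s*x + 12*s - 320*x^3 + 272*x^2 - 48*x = -4*s^3 + s^2*(38*x + 16) + s*(-8*x^2 - 136*x + 84) - 320*x^3 - 440*x^2 + 210*x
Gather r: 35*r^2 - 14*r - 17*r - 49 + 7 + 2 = 35*r^2 - 31*r - 40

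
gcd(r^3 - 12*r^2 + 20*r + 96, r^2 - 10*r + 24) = r - 6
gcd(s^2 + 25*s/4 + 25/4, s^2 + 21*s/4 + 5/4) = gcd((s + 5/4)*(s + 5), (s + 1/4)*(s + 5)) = s + 5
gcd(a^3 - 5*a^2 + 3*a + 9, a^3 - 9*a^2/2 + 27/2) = a^2 - 6*a + 9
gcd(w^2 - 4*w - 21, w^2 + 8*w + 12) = 1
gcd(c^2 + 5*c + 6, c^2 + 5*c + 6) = c^2 + 5*c + 6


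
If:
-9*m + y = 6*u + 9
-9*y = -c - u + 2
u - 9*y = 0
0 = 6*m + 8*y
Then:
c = 2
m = 12/41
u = -81/41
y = -9/41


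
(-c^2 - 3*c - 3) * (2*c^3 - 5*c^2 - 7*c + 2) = -2*c^5 - c^4 + 16*c^3 + 34*c^2 + 15*c - 6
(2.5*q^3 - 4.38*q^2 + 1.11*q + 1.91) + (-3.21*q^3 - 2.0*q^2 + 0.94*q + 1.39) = -0.71*q^3 - 6.38*q^2 + 2.05*q + 3.3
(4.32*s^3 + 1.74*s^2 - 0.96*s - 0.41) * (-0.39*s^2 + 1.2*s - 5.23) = -1.6848*s^5 + 4.5054*s^4 - 20.1312*s^3 - 10.0923*s^2 + 4.5288*s + 2.1443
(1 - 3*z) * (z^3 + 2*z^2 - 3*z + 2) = -3*z^4 - 5*z^3 + 11*z^2 - 9*z + 2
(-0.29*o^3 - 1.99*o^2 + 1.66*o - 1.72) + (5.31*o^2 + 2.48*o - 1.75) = -0.29*o^3 + 3.32*o^2 + 4.14*o - 3.47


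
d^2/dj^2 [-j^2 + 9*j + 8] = -2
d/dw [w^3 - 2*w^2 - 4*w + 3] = 3*w^2 - 4*w - 4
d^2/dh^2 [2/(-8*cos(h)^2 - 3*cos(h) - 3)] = 2*(256*sin(h)^4 - 41*sin(h)^2 - 99*cos(h) + 18*cos(3*h) - 185)/(-8*sin(h)^2 + 3*cos(h) + 11)^3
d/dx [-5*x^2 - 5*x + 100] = -10*x - 5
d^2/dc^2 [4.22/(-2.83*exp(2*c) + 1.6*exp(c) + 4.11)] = (4.22*(5.66*exp(c) - 1.6)*(11.32*exp(c) - 3.2)*exp(c) + (47.7704*exp(c) - 6.752)*(-2.83*exp(2*c) + 1.6*exp(c) + 4.11))*exp(c)/(-2.83*exp(2*c) + 1.6*exp(c) + 4.11)^3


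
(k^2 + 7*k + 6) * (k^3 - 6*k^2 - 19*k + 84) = k^5 + k^4 - 55*k^3 - 85*k^2 + 474*k + 504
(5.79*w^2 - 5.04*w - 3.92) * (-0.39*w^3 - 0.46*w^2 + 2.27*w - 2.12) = -2.2581*w^5 - 0.6978*w^4 + 16.9905*w^3 - 21.9124*w^2 + 1.7864*w + 8.3104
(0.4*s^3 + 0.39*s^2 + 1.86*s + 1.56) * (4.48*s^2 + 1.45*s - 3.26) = 1.792*s^5 + 2.3272*s^4 + 7.5943*s^3 + 8.4144*s^2 - 3.8016*s - 5.0856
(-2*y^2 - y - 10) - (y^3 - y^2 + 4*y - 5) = -y^3 - y^2 - 5*y - 5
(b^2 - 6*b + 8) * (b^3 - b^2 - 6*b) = b^5 - 7*b^4 + 8*b^3 + 28*b^2 - 48*b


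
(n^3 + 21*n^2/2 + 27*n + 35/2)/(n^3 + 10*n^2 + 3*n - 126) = (2*n^2 + 7*n + 5)/(2*(n^2 + 3*n - 18))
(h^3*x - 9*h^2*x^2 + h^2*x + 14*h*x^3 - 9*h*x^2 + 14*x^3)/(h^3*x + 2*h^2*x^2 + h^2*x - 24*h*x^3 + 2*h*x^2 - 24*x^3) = (-h^2 + 9*h*x - 14*x^2)/(-h^2 - 2*h*x + 24*x^2)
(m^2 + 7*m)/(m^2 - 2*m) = (m + 7)/(m - 2)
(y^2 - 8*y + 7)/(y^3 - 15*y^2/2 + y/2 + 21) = 2*(y - 1)/(2*y^2 - y - 6)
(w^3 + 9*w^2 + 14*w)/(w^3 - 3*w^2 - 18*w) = (w^2 + 9*w + 14)/(w^2 - 3*w - 18)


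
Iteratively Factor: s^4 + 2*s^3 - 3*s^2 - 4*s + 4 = (s - 1)*(s^3 + 3*s^2 - 4) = (s - 1)^2*(s^2 + 4*s + 4) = (s - 1)^2*(s + 2)*(s + 2)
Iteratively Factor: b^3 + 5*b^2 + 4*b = (b + 4)*(b^2 + b) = b*(b + 4)*(b + 1)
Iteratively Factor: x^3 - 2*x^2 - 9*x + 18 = (x - 3)*(x^2 + x - 6) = (x - 3)*(x - 2)*(x + 3)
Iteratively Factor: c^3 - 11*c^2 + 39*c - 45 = (c - 5)*(c^2 - 6*c + 9) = (c - 5)*(c - 3)*(c - 3)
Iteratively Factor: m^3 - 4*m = (m)*(m^2 - 4) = m*(m + 2)*(m - 2)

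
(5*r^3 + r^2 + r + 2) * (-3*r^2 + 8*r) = -15*r^5 + 37*r^4 + 5*r^3 + 2*r^2 + 16*r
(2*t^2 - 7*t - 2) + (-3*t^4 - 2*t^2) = -3*t^4 - 7*t - 2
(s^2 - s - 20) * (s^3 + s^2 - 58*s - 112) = s^5 - 79*s^3 - 74*s^2 + 1272*s + 2240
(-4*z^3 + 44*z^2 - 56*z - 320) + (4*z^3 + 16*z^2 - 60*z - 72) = 60*z^2 - 116*z - 392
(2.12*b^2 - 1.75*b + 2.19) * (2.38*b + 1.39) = 5.0456*b^3 - 1.2182*b^2 + 2.7797*b + 3.0441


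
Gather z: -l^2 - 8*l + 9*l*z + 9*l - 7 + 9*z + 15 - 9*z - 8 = -l^2 + 9*l*z + l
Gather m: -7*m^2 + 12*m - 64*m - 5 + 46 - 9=-7*m^2 - 52*m + 32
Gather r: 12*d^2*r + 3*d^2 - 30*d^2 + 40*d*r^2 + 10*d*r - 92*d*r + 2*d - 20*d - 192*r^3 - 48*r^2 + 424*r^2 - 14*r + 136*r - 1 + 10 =-27*d^2 - 18*d - 192*r^3 + r^2*(40*d + 376) + r*(12*d^2 - 82*d + 122) + 9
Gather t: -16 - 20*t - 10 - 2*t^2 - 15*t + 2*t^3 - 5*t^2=2*t^3 - 7*t^2 - 35*t - 26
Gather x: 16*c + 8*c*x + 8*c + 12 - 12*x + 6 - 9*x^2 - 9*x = 24*c - 9*x^2 + x*(8*c - 21) + 18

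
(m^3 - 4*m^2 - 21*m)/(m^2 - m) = (m^2 - 4*m - 21)/(m - 1)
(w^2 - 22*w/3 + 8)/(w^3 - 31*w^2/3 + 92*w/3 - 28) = (3*w - 4)/(3*w^2 - 13*w + 14)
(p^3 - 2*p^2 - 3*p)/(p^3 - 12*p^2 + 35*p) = (p^2 - 2*p - 3)/(p^2 - 12*p + 35)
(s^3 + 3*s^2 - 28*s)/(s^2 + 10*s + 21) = s*(s - 4)/(s + 3)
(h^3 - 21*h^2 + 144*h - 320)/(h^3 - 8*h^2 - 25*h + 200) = (h - 8)/(h + 5)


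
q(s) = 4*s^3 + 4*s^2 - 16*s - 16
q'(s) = 12*s^2 + 8*s - 16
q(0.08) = -17.25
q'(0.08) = -15.28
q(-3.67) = -101.13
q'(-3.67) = 116.27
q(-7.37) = -1282.07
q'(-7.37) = 576.84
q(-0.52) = -7.16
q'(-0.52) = -16.92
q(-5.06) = -350.84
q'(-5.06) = 250.76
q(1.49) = -17.73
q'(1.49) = 22.56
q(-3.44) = -76.46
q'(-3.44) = 98.48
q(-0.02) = -15.68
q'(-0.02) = -16.16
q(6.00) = 896.00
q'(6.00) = 464.00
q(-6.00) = -640.00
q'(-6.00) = 368.00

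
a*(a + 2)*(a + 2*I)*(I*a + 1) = I*a^4 - a^3 + 2*I*a^3 - 2*a^2 + 2*I*a^2 + 4*I*a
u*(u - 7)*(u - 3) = u^3 - 10*u^2 + 21*u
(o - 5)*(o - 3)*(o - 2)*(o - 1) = o^4 - 11*o^3 + 41*o^2 - 61*o + 30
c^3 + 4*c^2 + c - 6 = (c - 1)*(c + 2)*(c + 3)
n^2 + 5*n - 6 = (n - 1)*(n + 6)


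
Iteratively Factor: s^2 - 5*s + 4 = (s - 4)*(s - 1)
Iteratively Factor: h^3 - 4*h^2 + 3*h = (h)*(h^2 - 4*h + 3) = h*(h - 3)*(h - 1)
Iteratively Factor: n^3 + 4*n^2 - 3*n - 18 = (n + 3)*(n^2 + n - 6) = (n + 3)^2*(n - 2)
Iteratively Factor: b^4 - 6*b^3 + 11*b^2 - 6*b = (b - 3)*(b^3 - 3*b^2 + 2*b) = b*(b - 3)*(b^2 - 3*b + 2) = b*(b - 3)*(b - 2)*(b - 1)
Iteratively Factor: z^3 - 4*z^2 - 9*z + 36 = (z - 4)*(z^2 - 9) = (z - 4)*(z + 3)*(z - 3)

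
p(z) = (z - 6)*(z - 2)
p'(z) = 2*z - 8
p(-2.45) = 37.60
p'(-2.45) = -12.90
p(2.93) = -2.86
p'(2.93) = -2.14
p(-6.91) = 115.03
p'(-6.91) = -21.82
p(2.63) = -2.12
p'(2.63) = -2.74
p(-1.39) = 25.05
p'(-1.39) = -10.78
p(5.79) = -0.80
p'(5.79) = 3.58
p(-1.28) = 23.88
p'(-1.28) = -10.56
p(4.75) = -3.44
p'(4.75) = 1.50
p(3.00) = -3.00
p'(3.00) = -2.00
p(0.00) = 12.00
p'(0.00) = -8.00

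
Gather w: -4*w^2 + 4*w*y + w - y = -4*w^2 + w*(4*y + 1) - y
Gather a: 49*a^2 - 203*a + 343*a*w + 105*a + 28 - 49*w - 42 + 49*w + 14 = 49*a^2 + a*(343*w - 98)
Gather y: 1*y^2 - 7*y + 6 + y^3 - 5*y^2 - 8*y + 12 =y^3 - 4*y^2 - 15*y + 18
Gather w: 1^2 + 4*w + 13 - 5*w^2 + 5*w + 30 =-5*w^2 + 9*w + 44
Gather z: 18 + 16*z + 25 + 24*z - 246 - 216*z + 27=-176*z - 176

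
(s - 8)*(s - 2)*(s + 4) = s^3 - 6*s^2 - 24*s + 64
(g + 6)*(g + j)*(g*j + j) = g^3*j + g^2*j^2 + 7*g^2*j + 7*g*j^2 + 6*g*j + 6*j^2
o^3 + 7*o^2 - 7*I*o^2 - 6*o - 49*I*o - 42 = (o + 7)*(o - 6*I)*(o - I)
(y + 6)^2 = y^2 + 12*y + 36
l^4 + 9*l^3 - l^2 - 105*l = l*(l - 3)*(l + 5)*(l + 7)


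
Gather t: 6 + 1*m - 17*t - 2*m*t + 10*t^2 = m + 10*t^2 + t*(-2*m - 17) + 6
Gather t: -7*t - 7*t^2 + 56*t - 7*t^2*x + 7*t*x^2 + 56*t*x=t^2*(-7*x - 7) + t*(7*x^2 + 56*x + 49)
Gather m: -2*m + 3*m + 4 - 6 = m - 2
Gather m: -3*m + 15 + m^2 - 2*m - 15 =m^2 - 5*m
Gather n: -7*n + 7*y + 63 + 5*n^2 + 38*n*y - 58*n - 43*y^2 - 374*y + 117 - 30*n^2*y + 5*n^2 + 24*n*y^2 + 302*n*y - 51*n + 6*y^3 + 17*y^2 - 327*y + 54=n^2*(10 - 30*y) + n*(24*y^2 + 340*y - 116) + 6*y^3 - 26*y^2 - 694*y + 234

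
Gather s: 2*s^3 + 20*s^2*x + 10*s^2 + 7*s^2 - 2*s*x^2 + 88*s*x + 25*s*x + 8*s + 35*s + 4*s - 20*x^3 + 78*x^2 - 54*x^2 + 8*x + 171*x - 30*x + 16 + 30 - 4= 2*s^3 + s^2*(20*x + 17) + s*(-2*x^2 + 113*x + 47) - 20*x^3 + 24*x^2 + 149*x + 42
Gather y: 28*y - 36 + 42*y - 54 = 70*y - 90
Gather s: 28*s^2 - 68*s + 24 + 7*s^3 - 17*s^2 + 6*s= 7*s^3 + 11*s^2 - 62*s + 24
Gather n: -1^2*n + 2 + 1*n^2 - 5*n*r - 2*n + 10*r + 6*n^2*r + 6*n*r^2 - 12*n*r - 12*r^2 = n^2*(6*r + 1) + n*(6*r^2 - 17*r - 3) - 12*r^2 + 10*r + 2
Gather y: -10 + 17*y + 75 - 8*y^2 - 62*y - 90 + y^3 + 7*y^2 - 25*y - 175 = y^3 - y^2 - 70*y - 200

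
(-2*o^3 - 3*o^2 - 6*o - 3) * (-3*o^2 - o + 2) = 6*o^5 + 11*o^4 + 17*o^3 + 9*o^2 - 9*o - 6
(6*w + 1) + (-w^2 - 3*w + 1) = -w^2 + 3*w + 2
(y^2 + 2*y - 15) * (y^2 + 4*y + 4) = y^4 + 6*y^3 - 3*y^2 - 52*y - 60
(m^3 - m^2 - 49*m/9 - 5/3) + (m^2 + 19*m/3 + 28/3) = m^3 + 8*m/9 + 23/3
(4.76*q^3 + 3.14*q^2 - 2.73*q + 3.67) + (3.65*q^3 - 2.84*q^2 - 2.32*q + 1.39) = 8.41*q^3 + 0.3*q^2 - 5.05*q + 5.06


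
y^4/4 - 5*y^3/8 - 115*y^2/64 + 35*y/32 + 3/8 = (y/4 + 1/2)*(y - 4)*(y - 3/4)*(y + 1/4)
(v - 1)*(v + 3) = v^2 + 2*v - 3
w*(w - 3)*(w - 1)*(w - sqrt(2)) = w^4 - 4*w^3 - sqrt(2)*w^3 + 3*w^2 + 4*sqrt(2)*w^2 - 3*sqrt(2)*w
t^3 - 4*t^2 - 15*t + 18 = (t - 6)*(t - 1)*(t + 3)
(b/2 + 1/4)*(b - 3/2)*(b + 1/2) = b^3/2 - b^2/4 - 5*b/8 - 3/16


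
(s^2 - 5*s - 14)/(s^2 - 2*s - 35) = (s + 2)/(s + 5)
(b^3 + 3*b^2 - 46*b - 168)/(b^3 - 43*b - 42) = (b + 4)/(b + 1)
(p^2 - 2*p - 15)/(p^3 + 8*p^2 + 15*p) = (p - 5)/(p*(p + 5))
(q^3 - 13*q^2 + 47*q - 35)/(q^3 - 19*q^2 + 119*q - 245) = (q - 1)/(q - 7)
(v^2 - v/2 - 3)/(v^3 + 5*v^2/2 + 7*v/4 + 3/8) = 4*(v - 2)/(4*v^2 + 4*v + 1)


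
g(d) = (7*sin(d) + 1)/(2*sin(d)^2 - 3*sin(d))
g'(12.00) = 0.20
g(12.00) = -1.26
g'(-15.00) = 0.03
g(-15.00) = -1.27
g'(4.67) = 0.01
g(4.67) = -1.20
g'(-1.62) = 0.01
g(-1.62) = -1.20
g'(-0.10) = 31.79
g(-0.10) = 0.94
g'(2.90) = -3.31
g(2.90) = -4.43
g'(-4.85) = -1.98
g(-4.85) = -7.86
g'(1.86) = 3.62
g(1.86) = -7.43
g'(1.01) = -4.53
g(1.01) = -6.26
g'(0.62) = -2.89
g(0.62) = -4.75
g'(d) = (-4*sin(d)*cos(d) + 3*cos(d))*(7*sin(d) + 1)/(2*sin(d)^2 - 3*sin(d))^2 + 7*cos(d)/(2*sin(d)^2 - 3*sin(d)) = (-14*cos(d) - 4/tan(d) + 3*cos(d)/sin(d)^2)/(2*sin(d) - 3)^2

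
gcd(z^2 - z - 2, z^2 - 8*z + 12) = z - 2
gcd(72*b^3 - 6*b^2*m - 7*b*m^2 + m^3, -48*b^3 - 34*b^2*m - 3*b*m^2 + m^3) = 3*b + m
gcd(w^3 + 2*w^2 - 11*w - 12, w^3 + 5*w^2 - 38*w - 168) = w + 4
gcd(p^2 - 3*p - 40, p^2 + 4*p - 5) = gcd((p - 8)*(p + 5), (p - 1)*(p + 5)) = p + 5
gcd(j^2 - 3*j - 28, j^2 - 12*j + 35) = j - 7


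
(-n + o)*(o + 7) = -n*o - 7*n + o^2 + 7*o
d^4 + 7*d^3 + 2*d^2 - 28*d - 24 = (d - 2)*(d + 1)*(d + 2)*(d + 6)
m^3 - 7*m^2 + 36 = (m - 6)*(m - 3)*(m + 2)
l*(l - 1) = l^2 - l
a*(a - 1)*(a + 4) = a^3 + 3*a^2 - 4*a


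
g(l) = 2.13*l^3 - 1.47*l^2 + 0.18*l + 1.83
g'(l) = 6.39*l^2 - 2.94*l + 0.18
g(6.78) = 599.32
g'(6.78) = 273.98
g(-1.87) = -17.58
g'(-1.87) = 28.02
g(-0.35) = 1.50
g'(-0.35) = 1.99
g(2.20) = 17.79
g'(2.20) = 24.64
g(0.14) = 1.83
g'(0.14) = -0.11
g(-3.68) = -124.89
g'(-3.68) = 97.54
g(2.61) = 30.16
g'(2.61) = 36.04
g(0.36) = 1.80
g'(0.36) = -0.05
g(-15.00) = -7520.37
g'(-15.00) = 1482.03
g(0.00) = 1.83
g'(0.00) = 0.18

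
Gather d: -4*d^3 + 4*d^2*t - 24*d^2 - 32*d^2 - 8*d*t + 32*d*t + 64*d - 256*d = -4*d^3 + d^2*(4*t - 56) + d*(24*t - 192)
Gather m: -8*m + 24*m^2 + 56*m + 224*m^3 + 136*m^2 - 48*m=224*m^3 + 160*m^2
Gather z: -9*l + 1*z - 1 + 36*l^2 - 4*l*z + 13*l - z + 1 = 36*l^2 - 4*l*z + 4*l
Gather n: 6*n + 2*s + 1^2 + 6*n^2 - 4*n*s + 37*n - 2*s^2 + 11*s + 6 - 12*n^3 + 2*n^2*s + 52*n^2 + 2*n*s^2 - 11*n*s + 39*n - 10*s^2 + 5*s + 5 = -12*n^3 + n^2*(2*s + 58) + n*(2*s^2 - 15*s + 82) - 12*s^2 + 18*s + 12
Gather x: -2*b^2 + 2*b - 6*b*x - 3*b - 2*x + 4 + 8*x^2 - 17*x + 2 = -2*b^2 - b + 8*x^2 + x*(-6*b - 19) + 6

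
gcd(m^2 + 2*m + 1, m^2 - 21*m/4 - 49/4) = 1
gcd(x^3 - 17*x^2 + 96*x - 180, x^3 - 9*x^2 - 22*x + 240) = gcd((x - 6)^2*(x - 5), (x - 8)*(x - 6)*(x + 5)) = x - 6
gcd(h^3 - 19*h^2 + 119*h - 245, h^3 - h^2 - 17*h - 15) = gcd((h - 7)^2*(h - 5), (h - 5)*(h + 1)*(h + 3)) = h - 5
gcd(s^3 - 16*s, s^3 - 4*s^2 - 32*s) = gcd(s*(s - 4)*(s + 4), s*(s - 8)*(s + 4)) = s^2 + 4*s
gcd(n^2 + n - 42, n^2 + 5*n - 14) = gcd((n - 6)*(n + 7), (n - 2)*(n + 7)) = n + 7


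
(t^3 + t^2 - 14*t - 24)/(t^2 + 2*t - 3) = (t^2 - 2*t - 8)/(t - 1)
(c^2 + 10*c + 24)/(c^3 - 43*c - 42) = (c + 4)/(c^2 - 6*c - 7)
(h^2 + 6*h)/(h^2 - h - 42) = h/(h - 7)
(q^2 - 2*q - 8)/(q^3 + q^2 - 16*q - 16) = (q + 2)/(q^2 + 5*q + 4)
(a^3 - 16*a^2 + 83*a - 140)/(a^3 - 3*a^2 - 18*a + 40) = (a^2 - 11*a + 28)/(a^2 + 2*a - 8)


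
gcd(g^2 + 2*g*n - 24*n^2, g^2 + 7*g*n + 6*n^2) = g + 6*n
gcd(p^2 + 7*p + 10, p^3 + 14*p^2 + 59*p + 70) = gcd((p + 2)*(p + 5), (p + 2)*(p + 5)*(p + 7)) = p^2 + 7*p + 10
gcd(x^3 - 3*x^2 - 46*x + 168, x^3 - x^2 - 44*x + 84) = x^2 + x - 42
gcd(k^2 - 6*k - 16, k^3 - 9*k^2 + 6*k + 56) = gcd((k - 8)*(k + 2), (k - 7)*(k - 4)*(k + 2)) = k + 2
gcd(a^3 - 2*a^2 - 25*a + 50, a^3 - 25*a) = a^2 - 25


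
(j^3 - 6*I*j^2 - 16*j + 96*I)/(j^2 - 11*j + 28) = (j^2 + j*(4 - 6*I) - 24*I)/(j - 7)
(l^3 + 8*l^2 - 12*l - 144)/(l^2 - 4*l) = l + 12 + 36/l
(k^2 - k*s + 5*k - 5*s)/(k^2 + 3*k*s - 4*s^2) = (k + 5)/(k + 4*s)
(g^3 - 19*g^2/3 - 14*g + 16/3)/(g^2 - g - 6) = (3*g^2 - 25*g + 8)/(3*(g - 3))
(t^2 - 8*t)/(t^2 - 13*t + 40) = t/(t - 5)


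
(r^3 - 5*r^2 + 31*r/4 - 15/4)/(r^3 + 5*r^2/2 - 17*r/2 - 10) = (2*r^2 - 5*r + 3)/(2*(r^2 + 5*r + 4))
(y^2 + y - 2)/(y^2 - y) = (y + 2)/y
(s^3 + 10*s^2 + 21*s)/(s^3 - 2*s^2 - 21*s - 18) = s*(s + 7)/(s^2 - 5*s - 6)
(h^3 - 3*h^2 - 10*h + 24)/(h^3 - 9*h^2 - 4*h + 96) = (h - 2)/(h - 8)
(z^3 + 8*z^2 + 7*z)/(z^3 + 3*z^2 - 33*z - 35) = z/(z - 5)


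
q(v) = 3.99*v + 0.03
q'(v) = 3.99000000000000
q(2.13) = 8.53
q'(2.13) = 3.99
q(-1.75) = -6.95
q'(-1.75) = 3.99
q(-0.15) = -0.57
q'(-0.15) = 3.99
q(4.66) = 18.62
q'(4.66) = 3.99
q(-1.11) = -4.40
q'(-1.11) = 3.99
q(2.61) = 10.44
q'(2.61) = 3.99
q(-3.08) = -12.26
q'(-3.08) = 3.99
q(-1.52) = -6.03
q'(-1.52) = 3.99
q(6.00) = 23.97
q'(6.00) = 3.99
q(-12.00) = -47.85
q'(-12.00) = 3.99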